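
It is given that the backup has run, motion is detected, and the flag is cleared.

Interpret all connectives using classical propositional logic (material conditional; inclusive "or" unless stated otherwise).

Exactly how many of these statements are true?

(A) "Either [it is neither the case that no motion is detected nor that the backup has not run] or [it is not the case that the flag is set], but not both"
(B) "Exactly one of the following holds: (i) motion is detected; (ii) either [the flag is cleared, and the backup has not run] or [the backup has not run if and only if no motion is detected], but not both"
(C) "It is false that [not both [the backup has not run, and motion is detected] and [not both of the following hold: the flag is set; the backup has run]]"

Let M = "motion is detected" (T), L = "the backup has run" (T), U = "the flag is set" (F).

(A): Formalization: (~M nor ~L) xor ~U

~M = ~T = F
~L = ~T = F
~M nor ~L = F nor F = T
~U = ~F = T
(~M nor ~L) xor ~U = T xor T = F
Hence (A) is false.

(B): Parsed as M xor ((~U & ~L) xor (~L <-> ~M))

~U = ~F = T
~L = ~T = F
~U & ~L = T & F = F
~L = ~T = F
~M = ~T = F
~L <-> ~M = F <-> F = T
(~U & ~L) xor (~L <-> ~M) = F xor T = T
M xor ((~U & ~L) xor (~L <-> ~M)) = T xor T = F
Hence (B) is false.

(C): In symbols: ~((~L & M) nand (U nand L))

~L = ~T = F
~L & M = F & T = F
U nand L = F nand T = T
(~L & M) nand (U nand L) = F nand T = T
~((~L & M) nand (U nand L)) = ~T = F
Hence (C) is false.

True statements: 0 (none).

0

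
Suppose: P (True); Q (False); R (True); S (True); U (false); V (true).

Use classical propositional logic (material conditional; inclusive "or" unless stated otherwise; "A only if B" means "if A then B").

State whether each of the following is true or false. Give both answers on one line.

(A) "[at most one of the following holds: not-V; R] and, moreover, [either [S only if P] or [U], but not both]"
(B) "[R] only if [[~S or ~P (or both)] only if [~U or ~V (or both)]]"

(A): Parsed as (~V nand R) & ((S -> P) xor U)

~V = ~T = F
~V nand R = F nand T = T
S -> P = T -> T = T
(S -> P) xor U = T xor F = T
(~V nand R) & ((S -> P) xor U) = T & T = T
Thus (A) is true.

(B): Parsed as R -> ((~S | ~P) -> (~U | ~V))

~S = ~T = F
~P = ~T = F
~S | ~P = F | F = F
~U = ~F = T
~V = ~T = F
~U | ~V = T | F = T
(~S | ~P) -> (~U | ~V) = F -> T = T
R -> ((~S | ~P) -> (~U | ~V)) = T -> T = T
Thus (B) is true.

(A) true; (B) true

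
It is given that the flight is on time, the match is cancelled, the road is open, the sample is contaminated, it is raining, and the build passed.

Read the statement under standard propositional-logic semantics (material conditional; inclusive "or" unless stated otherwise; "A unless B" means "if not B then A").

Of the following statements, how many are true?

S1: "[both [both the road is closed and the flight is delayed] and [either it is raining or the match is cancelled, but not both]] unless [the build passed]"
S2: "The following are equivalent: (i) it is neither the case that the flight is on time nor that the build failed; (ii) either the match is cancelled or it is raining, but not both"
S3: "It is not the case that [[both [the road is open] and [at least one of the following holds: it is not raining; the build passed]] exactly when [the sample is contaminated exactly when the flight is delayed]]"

Let M = "the road is closed" (F), N = "the flight is delayed" (F), Q = "it is raining" (T), U = "the match is cancelled" (T), R = "the build passed" (T), L = "the sample is contaminated" (T).

S1: In symbols: ((M ∧ N) ∧ (Q ⊕ U)) ∨ R

M ∧ N = F ∧ F = F
Q ⊕ U = T ⊕ T = F
(M ∧ N) ∧ (Q ⊕ U) = F ∧ F = F
((M ∧ N) ∧ (Q ⊕ U)) ∨ R = F ∨ T = T
Thus S1 is true.

S2: Formalization: (¬N ↓ ¬R) ↔ (U ⊕ Q)

¬N = ¬F = T
¬R = ¬T = F
¬N ↓ ¬R = T ↓ F = F
U ⊕ Q = T ⊕ T = F
(¬N ↓ ¬R) ↔ (U ⊕ Q) = F ↔ F = T
Hence S2 is true.

S3: This is ¬((¬M ∧ (¬Q ∨ R)) ↔ (L ↔ N)).

¬M = ¬F = T
¬Q = ¬T = F
¬Q ∨ R = F ∨ T = T
¬M ∧ (¬Q ∨ R) = T ∧ T = T
L ↔ N = T ↔ F = F
(¬M ∧ (¬Q ∨ R)) ↔ (L ↔ N) = T ↔ F = F
¬((¬M ∧ (¬Q ∨ R)) ↔ (L ↔ N)) = ¬F = T
Thus S3 is true.

3 of the 3 statements are true (S1, S2, S3).

3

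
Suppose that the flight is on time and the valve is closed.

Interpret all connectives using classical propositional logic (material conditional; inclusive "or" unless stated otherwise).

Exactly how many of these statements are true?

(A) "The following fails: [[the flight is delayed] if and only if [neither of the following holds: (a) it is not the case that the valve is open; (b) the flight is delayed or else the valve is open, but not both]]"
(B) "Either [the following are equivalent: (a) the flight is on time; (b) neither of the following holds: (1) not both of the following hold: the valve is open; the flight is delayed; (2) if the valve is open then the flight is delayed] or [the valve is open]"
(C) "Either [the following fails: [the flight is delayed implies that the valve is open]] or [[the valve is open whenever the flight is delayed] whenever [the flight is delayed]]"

Let P = "the flight is delayed" (F), Q = "the valve is open" (F).

(A): Formalization: ~(P <-> (~Q nor (P xor Q)))

~Q = ~F = T
P xor Q = F xor F = F
~Q nor (P xor Q) = T nor F = F
P <-> (~Q nor (P xor Q)) = F <-> F = T
~(P <-> (~Q nor (P xor Q))) = ~T = F
Thus (A) is false.

(B): In symbols: (~P <-> ((Q nand P) nor (Q -> P))) | Q

~P = ~F = T
Q nand P = F nand F = T
Q -> P = F -> F = T
(Q nand P) nor (Q -> P) = T nor T = F
~P <-> ((Q nand P) nor (Q -> P)) = T <-> F = F
(~P <-> ((Q nand P) nor (Q -> P))) | Q = F | F = F
Thus (B) is false.

(C): This is ~(P -> Q) | (P -> (P -> Q)).

P -> Q = F -> F = T
~(P -> Q) = ~T = F
P -> Q = F -> F = T
P -> (P -> Q) = F -> T = T
~(P -> Q) | (P -> (P -> Q)) = F | T = T
Thus (C) is true.

True statements: 1 ((C)).

1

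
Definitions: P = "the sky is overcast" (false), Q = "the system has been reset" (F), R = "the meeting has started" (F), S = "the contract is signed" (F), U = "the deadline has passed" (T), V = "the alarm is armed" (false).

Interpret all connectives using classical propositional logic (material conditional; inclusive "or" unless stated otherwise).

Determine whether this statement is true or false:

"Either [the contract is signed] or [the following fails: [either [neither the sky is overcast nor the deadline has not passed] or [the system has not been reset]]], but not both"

Parsed as S xor ~((P nor ~U) | ~Q)

~U = ~T = F
P nor ~U = F nor F = T
~Q = ~F = T
(P nor ~U) | ~Q = T | T = T
~((P nor ~U) | ~Q) = ~T = F
S xor ~((P nor ~U) | ~Q) = F xor F = F

The statement is false.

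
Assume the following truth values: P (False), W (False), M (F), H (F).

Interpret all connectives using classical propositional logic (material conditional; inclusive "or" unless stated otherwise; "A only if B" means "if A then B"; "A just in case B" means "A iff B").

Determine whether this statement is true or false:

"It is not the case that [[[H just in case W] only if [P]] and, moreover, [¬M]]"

True

Values: H=F, W=F, P=F, M=F.
Parsed as ¬(((H ↔ W) → P) ∧ ¬M)

H ↔ W = F ↔ F = T
(H ↔ W) → P = T → F = F
¬M = ¬F = T
((H ↔ W) → P) ∧ ¬M = F ∧ T = F
¬(((H ↔ W) → P) ∧ ¬M) = ¬F = T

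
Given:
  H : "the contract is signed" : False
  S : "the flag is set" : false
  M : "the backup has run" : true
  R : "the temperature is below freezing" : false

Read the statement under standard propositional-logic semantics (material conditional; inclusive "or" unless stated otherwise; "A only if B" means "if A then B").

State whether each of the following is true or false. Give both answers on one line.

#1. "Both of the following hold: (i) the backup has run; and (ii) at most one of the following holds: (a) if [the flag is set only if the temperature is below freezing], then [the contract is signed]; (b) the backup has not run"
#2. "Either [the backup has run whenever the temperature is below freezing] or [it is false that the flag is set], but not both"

#1 true / #2 false

#1: This is M and (((S -> R) -> H) nand not M).

S -> R = False -> False = True
(S -> R) -> H = True -> False = False
not M = not True = False
((S -> R) -> H) nand not M = False nand False = True
M and (((S -> R) -> H) nand not M) = True and True = True
Hence #1 is true.

#2: Formalization: (R -> M) xor not S

R -> M = False -> True = True
not S = not False = True
(R -> M) xor not S = True xor True = False
Hence #2 is false.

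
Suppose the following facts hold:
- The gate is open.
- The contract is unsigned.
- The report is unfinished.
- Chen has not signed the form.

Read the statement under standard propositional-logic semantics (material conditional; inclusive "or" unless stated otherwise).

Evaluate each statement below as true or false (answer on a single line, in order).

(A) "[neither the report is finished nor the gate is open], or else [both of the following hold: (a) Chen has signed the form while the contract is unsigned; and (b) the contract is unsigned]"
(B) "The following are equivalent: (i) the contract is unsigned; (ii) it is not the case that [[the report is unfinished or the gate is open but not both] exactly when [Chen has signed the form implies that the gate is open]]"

(A) False / (B) True

Let V = "the report is finished" (F), R = "the gate is open" (T), S = "Chen has signed the form" (F), U = "the contract is signed" (F).

(A): Parsed as (V nor R) | ((S & ~U) & ~U)

V nor R = F nor T = F
~U = ~F = T
S & ~U = F & T = F
~U = ~F = T
(S & ~U) & ~U = F & T = F
(V nor R) | ((S & ~U) & ~U) = F | F = F
So (A) is false.

(B): Parsed as ~U <-> ~((~V xor R) <-> (S -> R))

~U = ~F = T
~V = ~F = T
~V xor R = T xor T = F
S -> R = F -> T = T
(~V xor R) <-> (S -> R) = F <-> T = F
~((~V xor R) <-> (S -> R)) = ~F = T
~U <-> ~((~V xor R) <-> (S -> R)) = T <-> T = T
So (B) is true.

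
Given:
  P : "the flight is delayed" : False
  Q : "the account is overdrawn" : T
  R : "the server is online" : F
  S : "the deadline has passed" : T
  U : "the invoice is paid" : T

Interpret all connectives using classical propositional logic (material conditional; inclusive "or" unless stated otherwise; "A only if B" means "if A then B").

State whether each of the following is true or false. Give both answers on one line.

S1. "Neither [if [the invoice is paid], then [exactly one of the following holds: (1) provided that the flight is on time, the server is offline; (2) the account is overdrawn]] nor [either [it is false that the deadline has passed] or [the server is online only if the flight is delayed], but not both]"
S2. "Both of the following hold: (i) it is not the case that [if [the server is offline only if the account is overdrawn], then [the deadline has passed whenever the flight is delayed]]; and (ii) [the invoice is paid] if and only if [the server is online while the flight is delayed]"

S1 F; S2 F

S1: Parsed as (U -> ((~P -> ~R) xor Q)) nor (~S xor (R -> P))

~P = ~F = T
~R = ~F = T
~P -> ~R = T -> T = T
(~P -> ~R) xor Q = T xor T = F
U -> ((~P -> ~R) xor Q) = T -> F = F
~S = ~T = F
R -> P = F -> F = T
~S xor (R -> P) = F xor T = T
(U -> ((~P -> ~R) xor Q)) nor (~S xor (R -> P)) = F nor T = F
Thus S1 is false.

S2: Parsed as ~((~R -> Q) -> (P -> S)) & (U <-> (R & P))

~R = ~F = T
~R -> Q = T -> T = T
P -> S = F -> T = T
(~R -> Q) -> (P -> S) = T -> T = T
~((~R -> Q) -> (P -> S)) = ~T = F
R & P = F & F = F
U <-> (R & P) = T <-> F = F
~((~R -> Q) -> (P -> S)) & (U <-> (R & P)) = F & F = F
So S2 is false.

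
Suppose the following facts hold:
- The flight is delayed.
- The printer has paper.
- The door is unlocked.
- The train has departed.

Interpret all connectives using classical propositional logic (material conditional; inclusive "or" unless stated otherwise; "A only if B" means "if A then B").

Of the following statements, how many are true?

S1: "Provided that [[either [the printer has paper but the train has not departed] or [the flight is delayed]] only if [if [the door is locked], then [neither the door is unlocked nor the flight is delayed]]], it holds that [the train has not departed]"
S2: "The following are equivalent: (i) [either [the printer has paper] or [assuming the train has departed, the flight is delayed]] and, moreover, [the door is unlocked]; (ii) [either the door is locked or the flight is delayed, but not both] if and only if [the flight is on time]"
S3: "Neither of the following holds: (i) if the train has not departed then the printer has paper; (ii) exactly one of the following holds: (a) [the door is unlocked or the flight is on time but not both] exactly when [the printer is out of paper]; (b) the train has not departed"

0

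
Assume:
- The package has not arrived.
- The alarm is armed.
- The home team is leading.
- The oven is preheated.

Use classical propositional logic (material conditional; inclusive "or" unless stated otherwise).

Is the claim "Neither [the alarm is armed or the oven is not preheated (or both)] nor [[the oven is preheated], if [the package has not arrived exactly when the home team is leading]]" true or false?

The statement is false.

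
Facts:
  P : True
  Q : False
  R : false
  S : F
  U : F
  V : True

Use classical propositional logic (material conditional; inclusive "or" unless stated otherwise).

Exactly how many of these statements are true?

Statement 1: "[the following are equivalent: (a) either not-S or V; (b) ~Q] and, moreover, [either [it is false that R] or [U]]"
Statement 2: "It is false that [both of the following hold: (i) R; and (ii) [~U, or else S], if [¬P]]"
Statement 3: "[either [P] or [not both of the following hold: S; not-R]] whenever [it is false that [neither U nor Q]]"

Statement 1: Parsed as ((~S | V) <-> ~Q) & (~R | U)

~S = ~F = T
~S | V = T | T = T
~Q = ~F = T
(~S | V) <-> ~Q = T <-> T = T
~R = ~F = T
~R | U = T | F = T
((~S | V) <-> ~Q) & (~R | U) = T & T = T
Thus Statement 1 is true.

Statement 2: In symbols: ~(R & (~P -> (~U | S)))

~P = ~T = F
~U = ~F = T
~U | S = T | F = T
~P -> (~U | S) = F -> T = T
R & (~P -> (~U | S)) = F & T = F
~(R & (~P -> (~U | S))) = ~F = T
Hence Statement 2 is true.

Statement 3: In symbols: ~(U nor Q) -> (P | (S nand ~R))

U nor Q = F nor F = T
~(U nor Q) = ~T = F
~R = ~F = T
S nand ~R = F nand T = T
P | (S nand ~R) = T | T = T
~(U nor Q) -> (P | (S nand ~R)) = F -> T = T
Hence Statement 3 is true.

Count: 3.

3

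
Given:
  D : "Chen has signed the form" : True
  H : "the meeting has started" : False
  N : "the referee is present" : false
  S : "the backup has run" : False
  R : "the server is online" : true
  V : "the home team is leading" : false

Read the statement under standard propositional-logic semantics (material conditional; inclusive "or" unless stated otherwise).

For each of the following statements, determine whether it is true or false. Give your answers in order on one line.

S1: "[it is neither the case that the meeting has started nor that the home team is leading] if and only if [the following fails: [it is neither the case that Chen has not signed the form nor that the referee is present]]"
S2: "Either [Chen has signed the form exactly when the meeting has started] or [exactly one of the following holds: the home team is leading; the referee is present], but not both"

S1: In symbols: (H nor V) iff not (not D nor N)

H nor V = False nor False = True
not D = not True = False
not D nor N = False nor False = True
not (not D nor N) = not True = False
(H nor V) iff not (not D nor N) = True iff False = False
Hence S1 is false.

S2: In symbols: (D iff H) xor (V xor N)

D iff H = True iff False = False
V xor N = False xor False = False
(D iff H) xor (V xor N) = False xor False = False
Hence S2 is false.

S1 F / S2 F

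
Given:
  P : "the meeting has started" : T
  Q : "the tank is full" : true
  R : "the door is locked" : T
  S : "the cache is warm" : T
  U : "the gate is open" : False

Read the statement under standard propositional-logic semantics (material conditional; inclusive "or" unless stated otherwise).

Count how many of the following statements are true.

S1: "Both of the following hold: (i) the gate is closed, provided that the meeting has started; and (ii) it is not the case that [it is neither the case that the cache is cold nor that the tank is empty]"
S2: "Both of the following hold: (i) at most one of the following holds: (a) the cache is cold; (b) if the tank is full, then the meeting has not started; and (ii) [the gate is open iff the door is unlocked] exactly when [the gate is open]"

0

S1: Formalization: (P → ¬U) ∧ ¬(¬S ↓ ¬Q)

¬U = ¬F = T
P → ¬U = T → T = T
¬S = ¬T = F
¬Q = ¬T = F
¬S ↓ ¬Q = F ↓ F = T
¬(¬S ↓ ¬Q) = ¬T = F
(P → ¬U) ∧ ¬(¬S ↓ ¬Q) = T ∧ F = F
Thus S1 is false.

S2: Formalization: (¬S ↑ (Q → ¬P)) ∧ ((U ↔ ¬R) ↔ U)

¬S = ¬T = F
¬P = ¬T = F
Q → ¬P = T → F = F
¬S ↑ (Q → ¬P) = F ↑ F = T
¬R = ¬T = F
U ↔ ¬R = F ↔ F = T
(U ↔ ¬R) ↔ U = T ↔ F = F
(¬S ↑ (Q → ¬P)) ∧ ((U ↔ ¬R) ↔ U) = T ∧ F = F
Hence S2 is false.

True statements: 0 (none).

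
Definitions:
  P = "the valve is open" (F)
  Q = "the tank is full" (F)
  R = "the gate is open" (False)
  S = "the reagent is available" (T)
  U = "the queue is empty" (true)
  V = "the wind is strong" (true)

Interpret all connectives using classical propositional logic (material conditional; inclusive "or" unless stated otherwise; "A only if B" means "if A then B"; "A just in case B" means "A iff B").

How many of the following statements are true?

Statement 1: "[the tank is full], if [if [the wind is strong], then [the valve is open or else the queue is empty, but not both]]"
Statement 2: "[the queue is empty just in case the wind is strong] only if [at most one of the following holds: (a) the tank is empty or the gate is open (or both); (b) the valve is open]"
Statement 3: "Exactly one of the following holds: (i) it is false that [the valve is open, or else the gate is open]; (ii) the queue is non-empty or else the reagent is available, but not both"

Statement 1: Parsed as (V → (P ⊕ U)) → Q

P ⊕ U = F ⊕ T = T
V → (P ⊕ U) = T → T = T
(V → (P ⊕ U)) → Q = T → F = F
So Statement 1 is false.

Statement 2: Formalization: (U ↔ V) → ((¬Q ∨ R) ↑ P)

U ↔ V = T ↔ T = T
¬Q = ¬F = T
¬Q ∨ R = T ∨ F = T
(¬Q ∨ R) ↑ P = T ↑ F = T
(U ↔ V) → ((¬Q ∨ R) ↑ P) = T → T = T
Thus Statement 2 is true.

Statement 3: Parsed as ¬(P ∨ R) ⊕ (¬U ⊕ S)

P ∨ R = F ∨ F = F
¬(P ∨ R) = ¬F = T
¬U = ¬T = F
¬U ⊕ S = F ⊕ T = T
¬(P ∨ R) ⊕ (¬U ⊕ S) = T ⊕ T = F
Thus Statement 3 is false.

True statements: 1 (Statement 2).

1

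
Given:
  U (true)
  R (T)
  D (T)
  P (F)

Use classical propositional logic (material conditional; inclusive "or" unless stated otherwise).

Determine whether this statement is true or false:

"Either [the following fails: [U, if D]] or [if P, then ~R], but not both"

True.

Values: D=T, U=T, P=F, R=T.
This is ~(D -> U) xor (P -> ~R).

D -> U = T -> T = T
~(D -> U) = ~T = F
~R = ~T = F
P -> ~R = F -> F = T
~(D -> U) xor (P -> ~R) = F xor T = T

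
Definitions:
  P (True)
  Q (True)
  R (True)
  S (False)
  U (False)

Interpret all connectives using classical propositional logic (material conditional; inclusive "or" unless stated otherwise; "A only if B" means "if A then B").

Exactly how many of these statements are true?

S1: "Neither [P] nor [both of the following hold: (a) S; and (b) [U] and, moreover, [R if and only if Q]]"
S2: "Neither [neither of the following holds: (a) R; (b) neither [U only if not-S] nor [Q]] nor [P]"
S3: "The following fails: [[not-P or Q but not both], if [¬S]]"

0

S1: In symbols: P nor (S and (U and (R iff Q)))

R iff Q = True iff True = True
U and (R iff Q) = False and True = False
S and (U and (R iff Q)) = False and False = False
P nor (S and (U and (R iff Q))) = True nor False = False
Hence S1 is false.

S2: Formalization: (R nor ((U -> not S) nor Q)) nor P

not S = not False = True
U -> not S = False -> True = True
(U -> not S) nor Q = True nor True = False
R nor ((U -> not S) nor Q) = True nor False = False
(R nor ((U -> not S) nor Q)) nor P = False nor True = False
Thus S2 is false.

S3: In symbols: not (not S -> (not P xor Q))

not S = not False = True
not P = not True = False
not P xor Q = False xor True = True
not S -> (not P xor Q) = True -> True = True
not (not S -> (not P xor Q)) = not True = False
Thus S3 is false.

0 of the 3 statements are true (none).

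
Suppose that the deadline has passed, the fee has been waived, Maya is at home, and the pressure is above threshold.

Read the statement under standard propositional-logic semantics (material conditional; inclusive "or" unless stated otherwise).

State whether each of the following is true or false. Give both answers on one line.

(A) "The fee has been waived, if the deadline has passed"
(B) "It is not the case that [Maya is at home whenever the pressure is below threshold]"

(A) True; (B) False

Let U = "the deadline has passed" (T), M = "the fee has been waived" (T), G = "the pressure is above threshold" (T), D = "Maya is at home" (T).

(A): In symbols: U -> M

U -> M = T -> T = T
So (A) is true.

(B): Formalization: ~(~G -> D)

~G = ~T = F
~G -> D = F -> T = T
~(~G -> D) = ~T = F
Hence (B) is false.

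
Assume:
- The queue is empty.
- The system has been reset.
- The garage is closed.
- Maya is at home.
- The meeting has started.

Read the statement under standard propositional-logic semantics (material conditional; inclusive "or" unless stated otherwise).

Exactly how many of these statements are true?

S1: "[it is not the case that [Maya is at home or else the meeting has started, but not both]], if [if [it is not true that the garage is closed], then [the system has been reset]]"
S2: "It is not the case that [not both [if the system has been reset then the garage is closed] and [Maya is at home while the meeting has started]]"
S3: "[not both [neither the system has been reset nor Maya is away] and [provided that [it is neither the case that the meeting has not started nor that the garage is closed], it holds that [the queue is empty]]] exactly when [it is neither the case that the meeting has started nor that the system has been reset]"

2

Let R = "the garage is closed" (True), Q = "the system has been reset" (True), S = "Maya is at home" (True), U = "the meeting has started" (True), P = "the queue is empty" (True).

S1: This is (not R -> Q) -> not (S xor U).

not R = not True = False
not R -> Q = False -> True = True
S xor U = True xor True = False
not (S xor U) = not False = True
(not R -> Q) -> not (S xor U) = True -> True = True
Thus S1 is true.

S2: Parsed as not ((Q -> R) nand (S and U))

Q -> R = True -> True = True
S and U = True and True = True
(Q -> R) nand (S and U) = True nand True = False
not ((Q -> R) nand (S and U)) = not False = True
Thus S2 is true.

S3: Parsed as ((Q nor not S) nand ((not U nor R) -> P)) iff (U nor Q)

not S = not True = False
Q nor not S = True nor False = False
not U = not True = False
not U nor R = False nor True = False
(not U nor R) -> P = False -> True = True
(Q nor not S) nand ((not U nor R) -> P) = False nand True = True
U nor Q = True nor True = False
((Q nor not S) nand ((not U nor R) -> P)) iff (U nor Q) = True iff False = False
So S3 is false.

2 of the 3 statements are true (S1, S2).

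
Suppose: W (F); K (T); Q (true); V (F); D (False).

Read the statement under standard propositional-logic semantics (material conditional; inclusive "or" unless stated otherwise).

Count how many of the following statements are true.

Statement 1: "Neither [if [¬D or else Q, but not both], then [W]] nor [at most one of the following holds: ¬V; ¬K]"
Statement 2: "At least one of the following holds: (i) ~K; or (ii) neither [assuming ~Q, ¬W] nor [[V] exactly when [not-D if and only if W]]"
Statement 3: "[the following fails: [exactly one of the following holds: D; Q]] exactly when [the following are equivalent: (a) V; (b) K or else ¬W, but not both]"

0

Statement 1: This is ((~D xor Q) -> W) nor (~V nand ~K).

~D = ~F = T
~D xor Q = T xor T = F
(~D xor Q) -> W = F -> F = T
~V = ~F = T
~K = ~T = F
~V nand ~K = T nand F = T
((~D xor Q) -> W) nor (~V nand ~K) = T nor T = F
Thus Statement 1 is false.

Statement 2: Parsed as ~K | ((~Q -> ~W) nor (V <-> (~D <-> W)))

~K = ~T = F
~Q = ~T = F
~W = ~F = T
~Q -> ~W = F -> T = T
~D = ~F = T
~D <-> W = T <-> F = F
V <-> (~D <-> W) = F <-> F = T
(~Q -> ~W) nor (V <-> (~D <-> W)) = T nor T = F
~K | ((~Q -> ~W) nor (V <-> (~D <-> W))) = F | F = F
So Statement 2 is false.

Statement 3: Formalization: ~(D xor Q) <-> (V <-> (K xor ~W))

D xor Q = F xor T = T
~(D xor Q) = ~T = F
~W = ~F = T
K xor ~W = T xor T = F
V <-> (K xor ~W) = F <-> F = T
~(D xor Q) <-> (V <-> (K xor ~W)) = F <-> T = F
Thus Statement 3 is false.

0 of the 3 statements are true (none).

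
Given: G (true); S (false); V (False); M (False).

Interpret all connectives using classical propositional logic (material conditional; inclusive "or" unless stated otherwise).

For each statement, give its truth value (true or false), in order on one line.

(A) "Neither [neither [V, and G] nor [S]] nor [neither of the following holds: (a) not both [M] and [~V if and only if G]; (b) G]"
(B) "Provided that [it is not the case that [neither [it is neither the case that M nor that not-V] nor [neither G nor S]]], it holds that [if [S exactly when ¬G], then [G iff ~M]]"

(A): In symbols: ((V & G) nor S) nor ((M nand (~V <-> G)) nor G)

V & G = F & T = F
(V & G) nor S = F nor F = T
~V = ~F = T
~V <-> G = T <-> T = T
M nand (~V <-> G) = F nand T = T
(M nand (~V <-> G)) nor G = T nor T = F
((V & G) nor S) nor ((M nand (~V <-> G)) nor G) = T nor F = F
Thus (A) is false.

(B): Parsed as ~((M nor ~V) nor (G nor S)) -> ((S <-> ~G) -> (G <-> ~M))

~V = ~F = T
M nor ~V = F nor T = F
G nor S = T nor F = F
(M nor ~V) nor (G nor S) = F nor F = T
~((M nor ~V) nor (G nor S)) = ~T = F
~G = ~T = F
S <-> ~G = F <-> F = T
~M = ~F = T
G <-> ~M = T <-> T = T
(S <-> ~G) -> (G <-> ~M) = T -> T = T
~((M nor ~V) nor (G nor S)) -> ((S <-> ~G) -> (G <-> ~M)) = F -> T = T
Thus (B) is true.

(A) F / (B) T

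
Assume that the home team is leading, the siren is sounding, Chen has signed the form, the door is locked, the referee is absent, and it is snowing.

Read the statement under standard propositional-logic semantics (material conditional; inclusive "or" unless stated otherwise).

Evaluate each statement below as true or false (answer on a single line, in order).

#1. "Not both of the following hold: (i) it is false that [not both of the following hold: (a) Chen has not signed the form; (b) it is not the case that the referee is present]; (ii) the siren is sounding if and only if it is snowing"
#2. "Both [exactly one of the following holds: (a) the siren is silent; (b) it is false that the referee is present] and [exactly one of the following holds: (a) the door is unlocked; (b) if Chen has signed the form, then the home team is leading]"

#1 T; #2 T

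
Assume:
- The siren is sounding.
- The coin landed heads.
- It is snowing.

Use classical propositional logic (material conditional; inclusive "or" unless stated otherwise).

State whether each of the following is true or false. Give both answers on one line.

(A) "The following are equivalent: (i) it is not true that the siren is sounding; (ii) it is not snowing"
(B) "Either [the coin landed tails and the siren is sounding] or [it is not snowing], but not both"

Let W = "the siren is sounding" (True), U = "it is snowing" (True), S = "the coin landed heads" (True).

(A): In symbols: not W iff not U

not W = not True = False
not U = not True = False
not W iff not U = False iff False = True
Hence (A) is true.

(B): In symbols: (not S and W) xor not U

not S = not True = False
not S and W = False and True = False
not U = not True = False
(not S and W) xor not U = False xor False = False
Thus (B) is false.

(A) T, (B) F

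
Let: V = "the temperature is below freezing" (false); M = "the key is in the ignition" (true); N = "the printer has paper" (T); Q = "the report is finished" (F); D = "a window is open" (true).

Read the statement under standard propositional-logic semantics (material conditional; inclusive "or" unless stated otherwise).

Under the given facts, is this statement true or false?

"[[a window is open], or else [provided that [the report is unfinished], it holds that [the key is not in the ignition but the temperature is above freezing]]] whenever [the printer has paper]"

True

Parsed as N -> (D or (not Q -> (not M and not V)))

not Q = not False = True
not M = not True = False
not V = not False = True
not M and not V = False and True = False
not Q -> (not M and not V) = True -> False = False
D or (not Q -> (not M and not V)) = True or False = True
N -> (D or (not Q -> (not M and not V))) = True -> True = True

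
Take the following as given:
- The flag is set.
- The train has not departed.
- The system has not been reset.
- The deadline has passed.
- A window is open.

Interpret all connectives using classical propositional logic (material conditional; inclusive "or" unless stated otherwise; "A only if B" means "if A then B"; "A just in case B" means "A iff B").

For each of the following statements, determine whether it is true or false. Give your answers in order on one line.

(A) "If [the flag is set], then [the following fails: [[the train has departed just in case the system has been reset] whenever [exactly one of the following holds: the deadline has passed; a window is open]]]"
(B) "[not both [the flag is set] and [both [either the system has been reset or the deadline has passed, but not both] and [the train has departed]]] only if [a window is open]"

(A) F, (B) T

Let W = "the flag is set" (True), D = "the deadline has passed" (True), P = "a window is open" (True), L = "the train has departed" (False), Q = "the system has been reset" (False).

(A): Parsed as W -> not ((D xor P) -> (L iff Q))

D xor P = True xor True = False
L iff Q = False iff False = True
(D xor P) -> (L iff Q) = False -> True = True
not ((D xor P) -> (L iff Q)) = not True = False
W -> not ((D xor P) -> (L iff Q)) = True -> False = False
Hence (A) is false.

(B): In symbols: (W nand ((Q xor D) and L)) -> P

Q xor D = False xor True = True
(Q xor D) and L = True and False = False
W nand ((Q xor D) and L) = True nand False = True
(W nand ((Q xor D) and L)) -> P = True -> True = True
So (B) is true.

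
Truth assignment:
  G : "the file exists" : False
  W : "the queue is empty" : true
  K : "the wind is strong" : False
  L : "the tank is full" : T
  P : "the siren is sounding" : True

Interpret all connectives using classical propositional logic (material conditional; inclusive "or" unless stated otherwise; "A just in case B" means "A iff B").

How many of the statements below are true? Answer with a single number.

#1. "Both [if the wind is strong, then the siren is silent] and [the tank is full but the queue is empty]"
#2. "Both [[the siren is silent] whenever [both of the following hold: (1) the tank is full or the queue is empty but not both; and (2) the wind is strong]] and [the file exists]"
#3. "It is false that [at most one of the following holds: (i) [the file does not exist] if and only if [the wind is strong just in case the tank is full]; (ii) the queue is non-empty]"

#1: This is (K → ¬P) ∧ (L ∧ W).

¬P = ¬T = F
K → ¬P = F → F = T
L ∧ W = T ∧ T = T
(K → ¬P) ∧ (L ∧ W) = T ∧ T = T
Hence #1 is true.

#2: Formalization: (((L ⊕ W) ∧ K) → ¬P) ∧ G

L ⊕ W = T ⊕ T = F
(L ⊕ W) ∧ K = F ∧ F = F
¬P = ¬T = F
((L ⊕ W) ∧ K) → ¬P = F → F = T
(((L ⊕ W) ∧ K) → ¬P) ∧ G = T ∧ F = F
So #2 is false.

#3: Formalization: ¬((¬G ↔ (K ↔ L)) ↑ ¬W)

¬G = ¬F = T
K ↔ L = F ↔ T = F
¬G ↔ (K ↔ L) = T ↔ F = F
¬W = ¬T = F
(¬G ↔ (K ↔ L)) ↑ ¬W = F ↑ F = T
¬((¬G ↔ (K ↔ L)) ↑ ¬W) = ¬T = F
So #3 is false.

Count: 1.

1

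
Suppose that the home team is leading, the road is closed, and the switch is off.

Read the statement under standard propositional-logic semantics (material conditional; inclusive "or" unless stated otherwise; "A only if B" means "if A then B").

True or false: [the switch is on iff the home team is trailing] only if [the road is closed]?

Let R = "the switch is on" (False), P = "the home team is leading" (True), Q = "the road is closed" (True).
Parsed as (R iff not P) -> Q

not P = not True = False
R iff not P = False iff False = True
(R iff not P) -> Q = True -> True = True

True.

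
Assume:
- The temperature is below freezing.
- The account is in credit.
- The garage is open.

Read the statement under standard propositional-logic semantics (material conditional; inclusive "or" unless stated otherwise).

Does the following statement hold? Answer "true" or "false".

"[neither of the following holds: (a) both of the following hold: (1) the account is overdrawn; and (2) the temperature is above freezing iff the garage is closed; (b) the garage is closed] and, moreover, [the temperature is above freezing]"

False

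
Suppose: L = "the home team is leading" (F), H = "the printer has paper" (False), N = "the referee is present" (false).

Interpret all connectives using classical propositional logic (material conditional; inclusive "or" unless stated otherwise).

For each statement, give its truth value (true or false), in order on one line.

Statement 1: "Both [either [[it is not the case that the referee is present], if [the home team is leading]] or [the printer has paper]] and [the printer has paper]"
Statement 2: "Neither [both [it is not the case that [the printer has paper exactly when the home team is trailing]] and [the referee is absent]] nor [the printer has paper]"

Statement 1 False / Statement 2 False

Statement 1: In symbols: ((L -> not N) or H) and H

not N = not False = True
L -> not N = False -> True = True
(L -> not N) or H = True or False = True
((L -> not N) or H) and H = True and False = False
So Statement 1 is false.

Statement 2: Parsed as (not (H iff not L) and not N) nor H

not L = not False = True
H iff not L = False iff True = False
not (H iff not L) = not False = True
not N = not False = True
not (H iff not L) and not N = True and True = True
(not (H iff not L) and not N) nor H = True nor False = False
So Statement 2 is false.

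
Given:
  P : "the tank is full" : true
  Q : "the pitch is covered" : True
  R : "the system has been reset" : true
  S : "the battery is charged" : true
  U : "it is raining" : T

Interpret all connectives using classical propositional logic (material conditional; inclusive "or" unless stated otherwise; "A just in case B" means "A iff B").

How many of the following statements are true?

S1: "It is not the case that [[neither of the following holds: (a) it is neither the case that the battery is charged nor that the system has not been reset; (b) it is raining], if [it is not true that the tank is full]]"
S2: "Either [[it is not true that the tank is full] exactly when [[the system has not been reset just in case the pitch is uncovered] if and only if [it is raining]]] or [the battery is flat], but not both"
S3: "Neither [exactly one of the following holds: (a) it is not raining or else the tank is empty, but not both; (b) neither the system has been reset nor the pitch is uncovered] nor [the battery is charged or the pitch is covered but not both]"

1

S1: Formalization: ¬(¬P → ((S ↓ ¬R) ↓ U))

¬P = ¬T = F
¬R = ¬T = F
S ↓ ¬R = T ↓ F = F
(S ↓ ¬R) ↓ U = F ↓ T = F
¬P → ((S ↓ ¬R) ↓ U) = F → F = T
¬(¬P → ((S ↓ ¬R) ↓ U)) = ¬T = F
So S1 is false.

S2: Parsed as (¬P ↔ ((¬R ↔ ¬Q) ↔ U)) ⊕ ¬S

¬P = ¬T = F
¬R = ¬T = F
¬Q = ¬T = F
¬R ↔ ¬Q = F ↔ F = T
(¬R ↔ ¬Q) ↔ U = T ↔ T = T
¬P ↔ ((¬R ↔ ¬Q) ↔ U) = F ↔ T = F
¬S = ¬T = F
(¬P ↔ ((¬R ↔ ¬Q) ↔ U)) ⊕ ¬S = F ⊕ F = F
Thus S2 is false.

S3: In symbols: ((¬U ⊕ ¬P) ⊕ (R ↓ ¬Q)) ↓ (S ⊕ Q)

¬U = ¬T = F
¬P = ¬T = F
¬U ⊕ ¬P = F ⊕ F = F
¬Q = ¬T = F
R ↓ ¬Q = T ↓ F = F
(¬U ⊕ ¬P) ⊕ (R ↓ ¬Q) = F ⊕ F = F
S ⊕ Q = T ⊕ T = F
((¬U ⊕ ¬P) ⊕ (R ↓ ¬Q)) ↓ (S ⊕ Q) = F ↓ F = T
Hence S3 is true.

1 of the 3 statements is true (S3).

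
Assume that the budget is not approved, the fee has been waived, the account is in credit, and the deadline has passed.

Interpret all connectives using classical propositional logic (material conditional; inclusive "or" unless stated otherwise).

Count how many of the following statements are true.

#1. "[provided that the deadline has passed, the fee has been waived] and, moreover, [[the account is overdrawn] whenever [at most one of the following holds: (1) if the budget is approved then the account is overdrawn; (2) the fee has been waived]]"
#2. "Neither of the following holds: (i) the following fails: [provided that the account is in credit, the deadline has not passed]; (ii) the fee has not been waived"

Let S = "the deadline has passed" (T), Q = "the fee has been waived" (T), P = "the budget is approved" (F), R = "the account is overdrawn" (F).

#1: This is (S → Q) ∧ (((P → R) ↑ Q) → R).

S → Q = T → T = T
P → R = F → F = T
(P → R) ↑ Q = T ↑ T = F
((P → R) ↑ Q) → R = F → F = T
(S → Q) ∧ (((P → R) ↑ Q) → R) = T ∧ T = T
Hence #1 is true.

#2: Formalization: ¬(¬R → ¬S) ↓ ¬Q

¬R = ¬F = T
¬S = ¬T = F
¬R → ¬S = T → F = F
¬(¬R → ¬S) = ¬F = T
¬Q = ¬T = F
¬(¬R → ¬S) ↓ ¬Q = T ↓ F = F
Thus #2 is false.

1 of the 2 statements is true (#1).

1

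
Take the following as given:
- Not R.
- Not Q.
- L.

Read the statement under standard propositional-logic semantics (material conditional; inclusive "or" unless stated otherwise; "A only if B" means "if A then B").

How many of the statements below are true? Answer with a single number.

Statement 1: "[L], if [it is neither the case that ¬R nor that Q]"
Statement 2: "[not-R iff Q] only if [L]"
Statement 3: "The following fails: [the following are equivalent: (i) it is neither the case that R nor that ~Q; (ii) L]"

3

Statement 1: This is (not R nor Q) -> L.

not R = not False = True
not R nor Q = True nor False = False
(not R nor Q) -> L = False -> True = True
So Statement 1 is true.

Statement 2: This is (not R iff Q) -> L.

not R = not False = True
not R iff Q = True iff False = False
(not R iff Q) -> L = False -> True = True
Thus Statement 2 is true.

Statement 3: This is not ((R nor not Q) iff L).

not Q = not False = True
R nor not Q = False nor True = False
(R nor not Q) iff L = False iff True = False
not ((R nor not Q) iff L) = not False = True
Hence Statement 3 is true.

3 of the 3 statements are true.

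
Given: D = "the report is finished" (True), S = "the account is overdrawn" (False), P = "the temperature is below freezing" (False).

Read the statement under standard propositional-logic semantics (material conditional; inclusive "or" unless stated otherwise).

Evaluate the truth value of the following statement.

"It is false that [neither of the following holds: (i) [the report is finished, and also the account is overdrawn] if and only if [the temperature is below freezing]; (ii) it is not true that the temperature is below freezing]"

This is ~(((D & S) <-> P) nor ~P).

D & S = T & F = F
(D & S) <-> P = F <-> F = T
~P = ~F = T
((D & S) <-> P) nor ~P = T nor T = F
~(((D & S) <-> P) nor ~P) = ~F = T

True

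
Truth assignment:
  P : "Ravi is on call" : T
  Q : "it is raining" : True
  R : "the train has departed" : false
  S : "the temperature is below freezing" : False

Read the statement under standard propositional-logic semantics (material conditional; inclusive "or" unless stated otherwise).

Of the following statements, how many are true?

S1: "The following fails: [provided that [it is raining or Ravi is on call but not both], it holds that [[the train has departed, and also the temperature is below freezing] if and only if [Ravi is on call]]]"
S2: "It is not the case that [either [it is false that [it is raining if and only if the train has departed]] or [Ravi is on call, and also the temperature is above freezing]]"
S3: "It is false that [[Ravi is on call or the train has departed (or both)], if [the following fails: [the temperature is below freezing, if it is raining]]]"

0

S1: In symbols: ¬((Q ⊕ P) → ((R ∧ S) ↔ P))

Q ⊕ P = T ⊕ T = F
R ∧ S = F ∧ F = F
(R ∧ S) ↔ P = F ↔ T = F
(Q ⊕ P) → ((R ∧ S) ↔ P) = F → F = T
¬((Q ⊕ P) → ((R ∧ S) ↔ P)) = ¬T = F
Thus S1 is false.

S2: Formalization: ¬(¬(Q ↔ R) ∨ (P ∧ ¬S))

Q ↔ R = T ↔ F = F
¬(Q ↔ R) = ¬F = T
¬S = ¬F = T
P ∧ ¬S = T ∧ T = T
¬(Q ↔ R) ∨ (P ∧ ¬S) = T ∨ T = T
¬(¬(Q ↔ R) ∨ (P ∧ ¬S)) = ¬T = F
So S2 is false.

S3: This is ¬(¬(Q → S) → (P ∨ R)).

Q → S = T → F = F
¬(Q → S) = ¬F = T
P ∨ R = T ∨ F = T
¬(Q → S) → (P ∨ R) = T → T = T
¬(¬(Q → S) → (P ∨ R)) = ¬T = F
Hence S3 is false.

True statements: 0 (none).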